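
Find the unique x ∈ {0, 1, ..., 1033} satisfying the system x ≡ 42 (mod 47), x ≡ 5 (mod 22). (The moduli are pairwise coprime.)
x ≡ 841 (mod 1034); the representative in [0, 1034) is 841

The moduli 47, 22 are pairwise coprime, so by the CRT there is a unique solution mod 47·22 = 1034.
Solve by successive substitution. Start with x ≡ 42 (mod 47).
  Combine with x ≡ 5 (mod 22): write x = 42 + 47·t and require 42 + 47·t ≡ 5 (mod 22), i.e. 47·t ≡ 5 − 42 ≡ 7 (mod 22). Since 47^(−1) ≡ 15 (mod 22) (47 ≡ 3 (mod 22)), t ≡ 15·7 ≡ 17 (mod 22). So x ≡ 42 + 47·17 = 841 (mod 1034).
Unique solution in [0, 1034): x = 841.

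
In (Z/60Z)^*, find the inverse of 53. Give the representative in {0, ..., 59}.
53^(−1) ≡ 17 (mod 60)

Apply the extended Euclidean algorithm to (60, 53), tracking rows (r, s, t) with s·60 + t·53 = r. Each division r_prev = q·r_cur + r_new produces the new row as (previous row) − q·(current row):
  row A: (60, 1, 0)   [1·60 + 0·53 = 60]
  row B: (53, 0, 1)   [0·60 + 1·53 = 53]
  60 = 1·53 + 7   → row C = row A − 1·row B = (7, 1, −1)   [check: 1·60 − 1·53 = 7]
  53 = 7·7 + 4   → row D = row B − 7·row C = (4, −7, 8)   [check: −7·60 + 8·53 = 4]
  7 = 1·4 + 3   → row E = row C − 1·row D = (3, 8, −9)   [check: 8·60 − 9·53 = 3]
  4 = 1·3 + 1   → row F = row D − 1·row E = (1, −15, 17)   [check: −15·60 + 17·53 = 1]
  3 = 3·1 + 0   → remainder 0, stop. gcd = 1 (last nonzero row F).
The gcd is 1, so 53 is invertible mod 60. The last nonzero row gives −15·60 + 17·53 = 1, so t = 17. So 53^(−1) ≡ 17 (mod 60). Verify: 53 · 17 = 901 ≡ 1 (mod 60). ✓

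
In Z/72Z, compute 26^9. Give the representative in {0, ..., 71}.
Use repeated squaring. Binary(9) = 1001. Walk through the bits of the exponent 9 left-to-right: at each bit after the leading one, square the running value, then multiply by 26 if the bit is 1 (always reducing mod 72):
  bit 1 = 1 (leading): start with 26.
  bit 2 = 0: square 26^2 = 676 ≡ 28 (mod 72).
  bit 3 = 0: square 28^2 = 784 ≡ 64 (mod 72).
  bit 4 = 1: square 64^2 = 4096 ≡ 64; bit is 1, so multiply 64·26 = 1664 ≡ 8 (mod 72).
Final value: 26^9 ≡ 8 (mod 72).

Final answer: 8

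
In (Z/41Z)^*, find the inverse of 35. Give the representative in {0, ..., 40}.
35^(−1) ≡ 34 (mod 41)

Apply the extended Euclidean algorithm to (41, 35), tracking rows (r, s, t) with s·41 + t·35 = r. Each division r_prev = q·r_cur + r_new produces the new row as (previous row) − q·(current row):
  row A: (41, 1, 0)   [1·41 + 0·35 = 41]
  row B: (35, 0, 1)   [0·41 + 1·35 = 35]
  41 = 1·35 + 6   → row C = row A − 1·row B = (6, 1, −1)   [check: 1·41 − 1·35 = 6]
  35 = 5·6 + 5   → row D = row B − 5·row C = (5, −5, 6)   [check: −5·41 + 6·35 = 5]
  6 = 1·5 + 1   → row E = row C − 1·row D = (1, 6, −7)   [check: 6·41 − 7·35 = 1]
  5 = 5·1 + 0   → remainder 0, stop. gcd = 1 (last nonzero row E).
The gcd is 1, so 35 is invertible mod 41. The last nonzero row gives 6·41 − 7·35 = 1, so t = −7. So 35^(−1) ≡ −7 ≡ 34 (mod 41). Verify: 35 · 34 = 1190 ≡ 1 (mod 41). ✓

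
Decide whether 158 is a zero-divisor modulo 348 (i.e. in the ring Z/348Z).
gcd(158, 348) = 2 > 1, so 158 is not a unit in Z/348Z. In Z/nZ every nonzero non-unit is a zero-divisor: explicitly, take b = 348/gcd = 174 ≠ 0 (mod 348); then 158·174 = 27492 = 79·348, i.e. 158·174 ≡ 0 (mod 348). So 158 is a zero-divisor.

Final answer: YES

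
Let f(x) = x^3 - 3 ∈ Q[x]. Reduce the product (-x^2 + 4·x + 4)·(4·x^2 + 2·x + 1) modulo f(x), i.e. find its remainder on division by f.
a · b ≡ 23·x^2 + 46 (mod f(x))

First multiply in Q[x] without reducing: a · b = -4·x^4 + 14·x^3 + 23·x^2 + 12·x + 4. Now divide by f(x) = x^3 - 3, eliminating the leading term at each step:
  leading term -4·x^4: subtract (-4·x)·f(x) = -4·x^4 + 12·x, leaving 14·x^3 + 23·x^2 + 4
  leading term 14·x^3: subtract (14)·f(x) = 14·x^3 - 42, leaving 23·x^2 + 46
The degree is now < 3, so this is the remainder. Hence a · b ≡ 23·x^2 + 46 in Q[x]/(f).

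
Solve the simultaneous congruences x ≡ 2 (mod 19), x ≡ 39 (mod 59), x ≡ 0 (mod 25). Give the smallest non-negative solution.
x ≡ 1750 (mod 28025); the representative in [0, 28025) is 1750

The moduli 19, 59, 25 are pairwise coprime, so by the CRT there is a unique solution mod 19·59·25 = 28025.
Solve by successive substitution. Start with x ≡ 2 (mod 19).
  Combine with x ≡ 39 (mod 59): write x = 2 + 19·t and require 2 + 19·t ≡ 39 (mod 59), i.e. 19·t ≡ 39 − 2 ≡ 37 (mod 59). Since 19^(−1) ≡ 28 (mod 59), t ≡ 28·37 ≡ 33 (mod 59). So x ≡ 2 + 19·33 = 629 (mod 1121).
  Combine with x ≡ 0 (mod 25): write x = 629 + 1121·t and require 629 + 1121·t ≡ 0 (mod 25), i.e. 1121·t ≡ 0 − 629 ≡ 21 (mod 25). Since 1121^(−1) ≡ 6 (mod 25) (1121 ≡ 21 (mod 25)), t ≡ 6·21 ≡ 1 (mod 25). So x ≡ 629 + 1121·1 = 1750 (mod 28025).
Unique solution in [0, 28025): x = 1750.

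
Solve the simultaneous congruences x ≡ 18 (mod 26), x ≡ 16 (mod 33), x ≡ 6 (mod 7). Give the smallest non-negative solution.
The moduli 26, 33, 7 are pairwise coprime, so by the CRT there is a unique solution mod 26·33·7 = 6006.
Solve by successive substitution. Start with x ≡ 18 (mod 26).
  Combine with x ≡ 16 (mod 33): write x = 18 + 26·t and require 18 + 26·t ≡ 16 (mod 33), i.e. 26·t ≡ 16 − 18 ≡ 31 (mod 33). Since 26^(−1) ≡ 14 (mod 33), t ≡ 14·31 ≡ 5 (mod 33). So x ≡ 18 + 26·5 = 148 (mod 858).
  Combine with x ≡ 6 (mod 7): write x = 148 + 858·t and require 148 + 858·t ≡ 6 (mod 7), i.e. 858·t ≡ 6 − 148 ≡ 5 (mod 7). Since 858^(−1) ≡ 2 (mod 7) (858 ≡ 4 (mod 7)), t ≡ 2·5 ≡ 3 (mod 7). So x ≡ 148 + 858·3 = 2722 (mod 6006).
Unique solution in [0, 6006): x = 2722.

Final answer: x ≡ 2722 (mod 6006); the representative in [0, 6006) is 2722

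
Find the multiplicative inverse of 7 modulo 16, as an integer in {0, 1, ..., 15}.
Apply the extended Euclidean algorithm to (16, 7), tracking rows (r, s, t) with s·16 + t·7 = r. Each division r_prev = q·r_cur + r_new produces the new row as (previous row) − q·(current row):
  row A: (16, 1, 0)   [1·16 + 0·7 = 16]
  row B: (7, 0, 1)   [0·16 + 1·7 = 7]
  16 = 2·7 + 2   → row C = row A − 2·row B = (2, 1, −2)   [check: 1·16 − 2·7 = 2]
  7 = 3·2 + 1   → row D = row B − 3·row C = (1, −3, 7)   [check: −3·16 + 7·7 = 1]
  2 = 2·1 + 0   → remainder 0, stop. gcd = 1 (last nonzero row D).
The gcd is 1, so 7 is invertible mod 16. The last nonzero row gives −3·16 + 7·7 = 1, so t = 7. So 7^(−1) ≡ 7 (mod 16). Verify: 7 · 7 = 49 ≡ 1 (mod 16). ✓

Final answer: 7^(−1) ≡ 7 (mod 16)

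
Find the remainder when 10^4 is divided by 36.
Use repeated squaring. Binary(4) = 100. Walk through the bits of the exponent 4 left-to-right: at each bit after the leading one, square the running value, then multiply by 10 if the bit is 1 (always reducing mod 36):
  bit 1 = 1 (leading): start with 10.
  bit 2 = 0: square 10^2 = 100 ≡ 28 (mod 36).
  bit 3 = 0: square 28^2 = 784 ≡ 28 (mod 36).
Final value: 10^4 ≡ 28 (mod 36).

Final answer: 28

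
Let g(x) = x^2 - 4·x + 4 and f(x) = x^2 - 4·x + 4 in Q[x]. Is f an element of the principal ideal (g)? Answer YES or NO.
YES

In Q[x] the ideal (g) consists of all multiples of g, so f ∈ (g) iff g | f, i.e. iff the remainder of f on division by g is 0. Divide f by g (g is monic, so eliminate the leading term of the running remainder at each step):
  leading term x^2: subtract (1)·g(x) = x^2 - 4·x + 4, leaving 0
The remainder is 0, so f(x) = g(x) · h(x) with h(x) = 1. Hence g | f, i.e. f ∈ (g).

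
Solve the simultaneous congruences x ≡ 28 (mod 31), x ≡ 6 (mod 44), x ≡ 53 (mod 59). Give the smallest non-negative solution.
The moduli 31, 44, 59 are pairwise coprime, so by the CRT there is a unique solution mod 31·44·59 = 80476.
Solve by successive substitution. Start with x ≡ 28 (mod 31).
  Combine with x ≡ 6 (mod 44): write x = 28 + 31·t and require 28 + 31·t ≡ 6 (mod 44), i.e. 31·t ≡ 6 − 28 ≡ 22 (mod 44). Since 31^(−1) ≡ 27 (mod 44), t ≡ 27·22 ≡ 22 (mod 44). So x ≡ 28 + 31·22 = 710 (mod 1364).
  Combine with x ≡ 53 (mod 59): write x = 710 + 1364·t and require 710 + 1364·t ≡ 53 (mod 59), i.e. 1364·t ≡ 53 − 710 ≡ 51 (mod 59). Since 1364^(−1) ≡ 17 (mod 59) (1364 ≡ 7 (mod 59)), t ≡ 17·51 ≡ 41 (mod 59). So x ≡ 710 + 1364·41 = 56634 (mod 80476).
Unique solution in [0, 80476): x = 56634.

Final answer: x ≡ 56634 (mod 80476); the representative in [0, 80476) is 56634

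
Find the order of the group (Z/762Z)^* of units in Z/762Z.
(Z/762Z)^* consists of the classes a with gcd(a, 762) = 1, so its order is φ(762). φ is multiplicative, with φ(p^e) = p^e − p^(e−1). Factorise 762 = 2 · 3 · 127. Then
  φ(762) = (2 − 1) · (3 − 1) · (127 − 1) = 1 · 2 · 126 = 252.
Thus |(Z/762Z)^*| = 252.

Final answer: |(Z/762Z)^*| = 252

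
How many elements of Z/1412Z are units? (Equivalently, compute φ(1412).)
Z/1412Z has φ(1412) = 704 units

An element a ∈ Z/1412Z is a unit iff gcd(a, 1412) = 1, so the number of units is φ(1412). φ is multiplicative, with φ(p^e) = p^e − p^(e−1). Factorise 1412 = 2^2 · 353. Then
  φ(1412) = (2^2 − 2^1) · (353 − 1) = 2 · 352 = 704.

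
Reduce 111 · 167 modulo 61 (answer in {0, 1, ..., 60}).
54

Reduce the factors first: 111 ≡ 50, 167 ≡ 45 (mod 61), so 111 · 167 ≡ 50 · 45 (mod 61). 50 · 45 = 2250. Dividing by 61: 2250 = 36·61 + 54. So (111 · 167) mod 61 = 54.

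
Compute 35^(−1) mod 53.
Apply the extended Euclidean algorithm to (53, 35), tracking rows (r, s, t) with s·53 + t·35 = r. Each division r_prev = q·r_cur + r_new produces the new row as (previous row) − q·(current row):
  row A: (53, 1, 0)   [1·53 + 0·35 = 53]
  row B: (35, 0, 1)   [0·53 + 1·35 = 35]
  53 = 1·35 + 18   → row C = row A − 1·row B = (18, 1, −1)   [check: 1·53 − 1·35 = 18]
  35 = 1·18 + 17   → row D = row B − 1·row C = (17, −1, 2)   [check: −1·53 + 2·35 = 17]
  18 = 1·17 + 1   → row E = row C − 1·row D = (1, 2, −3)   [check: 2·53 − 3·35 = 1]
  17 = 17·1 + 0   → remainder 0, stop. gcd = 1 (last nonzero row E).
The gcd is 1, so 35 is invertible mod 53. The last nonzero row gives 2·53 − 3·35 = 1, so t = −3. So 35^(−1) ≡ −3 ≡ 50 (mod 53). Verify: 35 · 50 = 1750 ≡ 1 (mod 53). ✓

Final answer: 35^(−1) ≡ 50 (mod 53)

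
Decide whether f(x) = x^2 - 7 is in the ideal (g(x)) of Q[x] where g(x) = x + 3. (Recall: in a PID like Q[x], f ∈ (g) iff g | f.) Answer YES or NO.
In Q[x] the ideal (g) consists of all multiples of g, so f ∈ (g) iff g | f, i.e. iff the remainder of f on division by g is 0. Divide f by g (g is monic, so eliminate the leading term of the running remainder at each step):
  leading term x^2: subtract (x)·g(x) = x^2 + 3·x, leaving -3·x - 7
  leading term -3·x: subtract (-3)·g(x) = -3·x - 9, leaving 2
The remainder r(x) = 2 ≠ 0 (and deg r < deg g), so g ∤ f, i.e. f ∉ (g).

Final answer: NO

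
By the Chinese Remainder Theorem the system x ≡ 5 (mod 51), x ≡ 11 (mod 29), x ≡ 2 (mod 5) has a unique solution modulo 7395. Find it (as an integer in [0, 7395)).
The moduli 51, 29, 5 are pairwise coprime, so by the CRT there is a unique solution mod 51·29·5 = 7395.
Solve by successive substitution. Start with x ≡ 5 (mod 51).
  Combine with x ≡ 11 (mod 29): write x = 5 + 51·t and require 5 + 51·t ≡ 11 (mod 29), i.e. 51·t ≡ 11 − 5 ≡ 6 (mod 29). Since 51^(−1) ≡ 4 (mod 29) (51 ≡ 22 (mod 29)), t ≡ 4·6 ≡ 24 (mod 29). So x ≡ 5 + 51·24 = 1229 (mod 1479).
  Combine with x ≡ 2 (mod 5): write x = 1229 + 1479·t and require 1229 + 1479·t ≡ 2 (mod 5), i.e. 1479·t ≡ 2 − 1229 ≡ 3 (mod 5). Since 1479^(−1) ≡ 4 (mod 5) (1479 ≡ 4 (mod 5)), t ≡ 4·3 ≡ 2 (mod 5). So x ≡ 1229 + 1479·2 = 4187 (mod 7395).
Unique solution in [0, 7395): x = 4187.

Final answer: x ≡ 4187 (mod 7395); the representative in [0, 7395) is 4187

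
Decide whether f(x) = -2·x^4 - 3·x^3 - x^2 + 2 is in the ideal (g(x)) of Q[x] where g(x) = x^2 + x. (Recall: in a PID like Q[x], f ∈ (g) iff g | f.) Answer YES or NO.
In Q[x] the ideal (g) consists of all multiples of g, so f ∈ (g) iff g | f, i.e. iff the remainder of f on division by g is 0. Divide f by g (g is monic, so eliminate the leading term of the running remainder at each step):
  leading term -2·x^4: subtract (-2·x^2)·g(x) = -2·x^4 - 2·x^3, leaving -x^3 - x^2 + 2
  leading term -x^3: subtract (-x)·g(x) = -x^3 - x^2, leaving 2
The remainder r(x) = 2 ≠ 0 (and deg r < deg g), so g ∤ f, i.e. f ∉ (g).

Final answer: NO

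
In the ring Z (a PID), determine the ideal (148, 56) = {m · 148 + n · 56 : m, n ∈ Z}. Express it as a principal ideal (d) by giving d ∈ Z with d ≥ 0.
(148, 56) = (4); d = 4

In the PID Z, (a, b) is generated by gcd(a, b). Compute gcd(148, 56) with the extended Euclidean algorithm, tracking rows (r, s, t) with s·148 + t·56 = r:
  row A: (148, 1, 0)   [1·148 + 0·56 = 148]
  row B: (56, 0, 1)   [0·148 + 1·56 = 56]
  148 = 2·56 + 36   → row C = row A − 2·row B = (36, 1, −2)   [check: 1·148 − 2·56 = 36]
  56 = 1·36 + 20   → row D = row B − 1·row C = (20, −1, 3)   [check: −1·148 + 3·56 = 20]
  36 = 1·20 + 16   → row E = row C − 1·row D = (16, 2, −5)   [check: 2·148 − 5·56 = 16]
  20 = 1·16 + 4   → row F = row D − 1·row E = (4, −3, 8)   [check: −3·148 + 8·56 = 4]
  16 = 4·4 + 0   → remainder 0, stop. gcd = 4 (last nonzero row F).
So gcd(148, 56) = 4, with Bézout identity −3·148 + 8·56 = 4. Containment (⊇): the Bézout identity exhibits 4 as an element of (148, 56), giving (4) ⊆ (148, 56). Containment (⊆): since 4 | 148 and 4 | 56 (148 = 4·37, 56 = 4·14), every Z-linear combination of 148 and 56 is divisible by 4, so (148, 56) ⊆ (4). Therefore (148, 56) = (4), d = 4.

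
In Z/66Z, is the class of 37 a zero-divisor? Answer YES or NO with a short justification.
NO

gcd(37, 66) = 1, so 37 is a unit in Z/66Z (it has a multiplicative inverse). A unit cannot be a zero-divisor: if 37·b ≡ 0 then multiplying both sides by 37^(−1) gives b ≡ 0. So 37 is not a zero-divisor.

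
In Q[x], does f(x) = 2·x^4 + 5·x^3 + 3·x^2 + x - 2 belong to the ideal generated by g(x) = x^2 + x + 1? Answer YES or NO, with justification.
YES

In Q[x] the ideal (g) consists of all multiples of g, so f ∈ (g) iff g | f, i.e. iff the remainder of f on division by g is 0. Divide f by g (g is monic, so eliminate the leading term of the running remainder at each step):
  leading term 2·x^4: subtract (2·x^2)·g(x) = 2·x^4 + 2·x^3 + 2·x^2, leaving 3·x^3 + x^2 + x - 2
  leading term 3·x^3: subtract (3·x)·g(x) = 3·x^3 + 3·x^2 + 3·x, leaving -2·x^2 - 2·x - 2
  leading term -2·x^2: subtract (-2)·g(x) = -2·x^2 - 2·x - 2, leaving 0
The remainder is 0, so f(x) = g(x) · h(x) with h(x) = 2·x^2 + 3·x - 2. Hence g | f, i.e. f ∈ (g).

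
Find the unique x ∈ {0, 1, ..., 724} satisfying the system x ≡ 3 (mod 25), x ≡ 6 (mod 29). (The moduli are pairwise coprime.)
x ≡ 528 (mod 725); the representative in [0, 725) is 528

The moduli 25, 29 are pairwise coprime, so by the CRT there is a unique solution mod 25·29 = 725.
Solve by successive substitution. Start with x ≡ 3 (mod 25).
  Combine with x ≡ 6 (mod 29): write x = 3 + 25·t and require 3 + 25·t ≡ 6 (mod 29), i.e. 25·t ≡ 6 − 3 ≡ 3 (mod 29). Since 25^(−1) ≡ 7 (mod 29), t ≡ 7·3 ≡ 21 (mod 29). So x ≡ 3 + 25·21 = 528 (mod 725).
Unique solution in [0, 725): x = 528.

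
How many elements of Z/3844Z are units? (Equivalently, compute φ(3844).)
Z/3844Z has φ(3844) = 1860 units

An element a ∈ Z/3844Z is a unit iff gcd(a, 3844) = 1, so the number of units is φ(3844). φ is multiplicative, with φ(p^e) = p^e − p^(e−1). Factorise 3844 = 2^2 · 31^2. Then
  φ(3844) = (2^2 − 2^1) · (31^2 − 31^1) = 2 · 930 = 1860.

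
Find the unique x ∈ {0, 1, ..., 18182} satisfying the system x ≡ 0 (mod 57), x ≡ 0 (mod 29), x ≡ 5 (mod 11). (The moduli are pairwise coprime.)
The moduli 57, 29, 11 are pairwise coprime, so by the CRT there is a unique solution mod 57·29·11 = 18183.
Solve by successive substitution. Start with x ≡ 0 (mod 57).
  Combine with x ≡ 0 (mod 29): write x = 57·t and require 57·t ≡ 0 (mod 29). Since 57^(−1) ≡ 28 (mod 29) (57 ≡ 28 (mod 29)), t ≡ 28·0 ≡ 0 (mod 29). So x ≡ 57·0 = 0 (mod 1653).
  Combine with x ≡ 5 (mod 11): write x = 1653·t and require 1653·t ≡ 5 (mod 11). Since 1653^(−1) ≡ 4 (mod 11) (1653 ≡ 3 (mod 11)), t ≡ 4·5 ≡ 9 (mod 11). So x ≡ 1653·9 = 14877 (mod 18183).
Unique solution in [0, 18183): x = 14877.

Final answer: x ≡ 14877 (mod 18183); the representative in [0, 18183) is 14877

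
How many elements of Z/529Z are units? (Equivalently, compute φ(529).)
Z/529Z has φ(529) = 506 units

An element a ∈ Z/529Z is a unit iff gcd(a, 529) = 1, so the number of units is φ(529). φ is multiplicative, with φ(p^e) = p^e − p^(e−1). Factorise 529 = 23^2. Then
  φ(529) = (23^2 − 23^1) = 506 = 506.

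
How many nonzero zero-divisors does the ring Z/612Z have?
Z/612Z has 419 nonzero zero-divisors

In Z/612Z each nonzero element is either a unit (gcd with 612 is 1) or a zero-divisor (gcd > 1). The number of units is φ(612): factorise 612 = 2^2 · 3^2 · 17, so φ(612) = (2^2 − 2^1) · (3^2 − 3^1) · (17 − 1) = 2 · 6 · 16 = 192. The nonzero elements number 612 − 1 = 611. Hence the nonzero zero-divisors number 611 − 192 = 419.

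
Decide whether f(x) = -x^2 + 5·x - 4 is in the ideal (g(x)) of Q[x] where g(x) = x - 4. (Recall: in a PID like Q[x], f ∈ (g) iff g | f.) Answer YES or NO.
YES

In Q[x] the ideal (g) consists of all multiples of g, so f ∈ (g) iff g | f, i.e. iff the remainder of f on division by g is 0. Divide f by g (g is monic, so eliminate the leading term of the running remainder at each step):
  leading term -x^2: subtract (-x)·g(x) = -x^2 + 4·x, leaving x - 4
  leading term x: subtract (1)·g(x) = x - 4, leaving 0
The remainder is 0, so f(x) = g(x) · h(x) with h(x) = 1 - x. Hence g | f, i.e. f ∈ (g).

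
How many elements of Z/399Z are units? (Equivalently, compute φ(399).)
Z/399Z has φ(399) = 216 units

An element a ∈ Z/399Z is a unit iff gcd(a, 399) = 1, so the number of units is φ(399). φ is multiplicative, with φ(p^e) = p^e − p^(e−1). Factorise 399 = 3 · 7 · 19. Then
  φ(399) = (3 − 1) · (7 − 1) · (19 − 1) = 2 · 6 · 18 = 216.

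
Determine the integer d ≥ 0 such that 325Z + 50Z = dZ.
In the PID Z, (a, b) is generated by gcd(a, b). Compute gcd(325, 50) with the extended Euclidean algorithm, tracking rows (r, s, t) with s·325 + t·50 = r:
  row A: (325, 1, 0)   [1·325 + 0·50 = 325]
  row B: (50, 0, 1)   [0·325 + 1·50 = 50]
  325 = 6·50 + 25   → row C = row A − 6·row B = (25, 1, −6)   [check: 1·325 − 6·50 = 25]
  50 = 2·25 + 0   → remainder 0, stop. gcd = 25 (last nonzero row C).
So gcd(325, 50) = 25, with Bézout identity 1·325 − 6·50 = 25. Containment (⊇): the Bézout identity exhibits 25 as an element of (325, 50), giving (25) ⊆ (325, 50). Containment (⊆): since 25 | 325 and 25 | 50 (325 = 25·13, 50 = 25·2), every Z-linear combination of 325 and 50 is divisible by 25, so (325, 50) ⊆ (25). Therefore (325, 50) = (25), d = 25.

Final answer: (325, 50) = (25); d = 25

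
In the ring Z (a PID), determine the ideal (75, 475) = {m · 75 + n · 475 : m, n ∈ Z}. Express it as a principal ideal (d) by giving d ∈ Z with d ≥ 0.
In the PID Z, (a, b) is generated by gcd(a, b). Compute gcd(475, 75) with the extended Euclidean algorithm, tracking rows (r, s, t) with s·475 + t·75 = r:
  row A: (475, 1, 0)   [1·475 + 0·75 = 475]
  row B: (75, 0, 1)   [0·475 + 1·75 = 75]
  475 = 6·75 + 25   → row C = row A − 6·row B = (25, 1, −6)   [check: 1·475 − 6·75 = 25]
  75 = 3·25 + 0   → remainder 0, stop. gcd = 25 (last nonzero row C).
So gcd(75, 475) = 25, with Bézout identity 1·475 − 6·75 = 25. Containment (⊇): the Bézout identity exhibits 25 as an element of (75, 475), giving (25) ⊆ (75, 475). Containment (⊆): since 25 | 75 and 25 | 475 (75 = 25·3, 475 = 25·19), every Z-linear combination of 75 and 475 is divisible by 25, so (75, 475) ⊆ (25). Therefore (75, 475) = (25), d = 25.

Final answer: (75, 475) = (25); d = 25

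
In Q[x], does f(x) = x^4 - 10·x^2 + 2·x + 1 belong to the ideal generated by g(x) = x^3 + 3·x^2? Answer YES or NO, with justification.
NO

In Q[x] the ideal (g) consists of all multiples of g, so f ∈ (g) iff g | f, i.e. iff the remainder of f on division by g is 0. Divide f by g (g is monic, so eliminate the leading term of the running remainder at each step):
  leading term x^4: subtract (x)·g(x) = x^4 + 3·x^3, leaving -3·x^3 - 10·x^2 + 2·x + 1
  leading term -3·x^3: subtract (-3)·g(x) = -3·x^3 - 9·x^2, leaving -x^2 + 2·x + 1
The remainder r(x) = -x^2 + 2·x + 1 ≠ 0 (and deg r < deg g), so g ∤ f, i.e. f ∉ (g).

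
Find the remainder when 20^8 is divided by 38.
20

Use repeated squaring. Binary(8) = 1000. Walk through the bits of the exponent 8 left-to-right: at each bit after the leading one, square the running value, then multiply by 20 if the bit is 1 (always reducing mod 38):
  bit 1 = 1 (leading): start with 20.
  bit 2 = 0: square 20^2 = 400 ≡ 20 (mod 38).
  bit 3 = 0: square 20^2 = 400 ≡ 20 (mod 38).
  bit 4 = 0: square 20^2 = 400 ≡ 20 (mod 38).
Final value: 20^8 ≡ 20 (mod 38).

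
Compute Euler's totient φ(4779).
φ(4779) = 3132

φ is multiplicative, with φ(p^e) = p^e − p^(e−1). Factorise 4779 = 3^4 · 59. Then
  φ(4779) = (3^4 − 3^3) · (59 − 1) = 54 · 58 = 3132.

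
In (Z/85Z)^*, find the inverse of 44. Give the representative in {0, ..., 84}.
44^(−1) ≡ 29 (mod 85)

Apply the extended Euclidean algorithm to (85, 44), tracking rows (r, s, t) with s·85 + t·44 = r. Each division r_prev = q·r_cur + r_new produces the new row as (previous row) − q·(current row):
  row A: (85, 1, 0)   [1·85 + 0·44 = 85]
  row B: (44, 0, 1)   [0·85 + 1·44 = 44]
  85 = 1·44 + 41   → row C = row A − 1·row B = (41, 1, −1)   [check: 1·85 − 1·44 = 41]
  44 = 1·41 + 3   → row D = row B − 1·row C = (3, −1, 2)   [check: −1·85 + 2·44 = 3]
  41 = 13·3 + 2   → row E = row C − 13·row D = (2, 14, −27)   [check: 14·85 − 27·44 = 2]
  3 = 1·2 + 1   → row F = row D − 1·row E = (1, −15, 29)   [check: −15·85 + 29·44 = 1]
  2 = 2·1 + 0   → remainder 0, stop. gcd = 1 (last nonzero row F).
The gcd is 1, so 44 is invertible mod 85. The last nonzero row gives −15·85 + 29·44 = 1, so t = 29. So 44^(−1) ≡ 29 (mod 85). Verify: 44 · 29 = 1276 ≡ 1 (mod 85). ✓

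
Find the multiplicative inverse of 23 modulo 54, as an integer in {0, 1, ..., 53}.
23^(−1) ≡ 47 (mod 54)

Apply the extended Euclidean algorithm to (54, 23), tracking rows (r, s, t) with s·54 + t·23 = r. Each division r_prev = q·r_cur + r_new produces the new row as (previous row) − q·(current row):
  row A: (54, 1, 0)   [1·54 + 0·23 = 54]
  row B: (23, 0, 1)   [0·54 + 1·23 = 23]
  54 = 2·23 + 8   → row C = row A − 2·row B = (8, 1, −2)   [check: 1·54 − 2·23 = 8]
  23 = 2·8 + 7   → row D = row B − 2·row C = (7, −2, 5)   [check: −2·54 + 5·23 = 7]
  8 = 1·7 + 1   → row E = row C − 1·row D = (1, 3, −7)   [check: 3·54 − 7·23 = 1]
  7 = 7·1 + 0   → remainder 0, stop. gcd = 1 (last nonzero row E).
The gcd is 1, so 23 is invertible mod 54. The last nonzero row gives 3·54 − 7·23 = 1, so t = −7. So 23^(−1) ≡ −7 ≡ 47 (mod 54). Verify: 23 · 47 = 1081 ≡ 1 (mod 54). ✓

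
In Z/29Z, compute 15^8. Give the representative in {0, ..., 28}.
Use repeated squaring. Binary(8) = 1000. Walk through the bits of the exponent 8 left-to-right: at each bit after the leading one, square the running value, then multiply by 15 if the bit is 1 (always reducing mod 29):
  bit 1 = 1 (leading): start with 15.
  bit 2 = 0: square 15^2 = 225 ≡ 22 (mod 29).
  bit 3 = 0: square 22^2 = 484 ≡ 20 (mod 29).
  bit 4 = 0: square 20^2 = 400 ≡ 23 (mod 29).
Final value: 15^8 ≡ 23 (mod 29).

Final answer: 23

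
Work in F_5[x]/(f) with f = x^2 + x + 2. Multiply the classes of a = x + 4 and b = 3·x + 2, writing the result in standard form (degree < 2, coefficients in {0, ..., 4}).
a · b ≡ x + 2 (mod f(x))

Multiply as integer polynomials: a · b = 3·x^2 + 14·x + 8. Reducing coefficients mod 5: a · b ≡ 3·x^2 + 4·x + 3. Now divide by f(x) = x^2 + x + 2 in F_5[x], eliminating the leading term at each step:
  leading term 3·x^2: subtract (3)·f(x) = 3·x^2 + 3·x + 1, leaving x + 2 (coefficients mod 5)
The degree is now < 2, so this is the remainder. Hence a · b ≡ x + 2 in F_5[x]/(f).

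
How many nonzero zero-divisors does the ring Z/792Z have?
In Z/792Z each nonzero element is either a unit (gcd with 792 is 1) or a zero-divisor (gcd > 1). The number of units is φ(792): factorise 792 = 2^3 · 3^2 · 11, so φ(792) = (2^3 − 2^2) · (3^2 − 3^1) · (11 − 1) = 4 · 6 · 10 = 240. The nonzero elements number 792 − 1 = 791. Hence the nonzero zero-divisors number 791 − 240 = 551.

Final answer: Z/792Z has 551 nonzero zero-divisors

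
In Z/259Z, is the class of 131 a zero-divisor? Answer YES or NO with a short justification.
gcd(131, 259) = 1, so 131 is a unit in Z/259Z (it has a multiplicative inverse). A unit cannot be a zero-divisor: if 131·b ≡ 0 then multiplying both sides by 131^(−1) gives b ≡ 0. So 131 is not a zero-divisor.

Final answer: NO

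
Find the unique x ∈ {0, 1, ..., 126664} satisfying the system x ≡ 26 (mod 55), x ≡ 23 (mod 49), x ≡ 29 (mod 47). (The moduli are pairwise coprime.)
The moduli 55, 49, 47 are pairwise coprime, so by the CRT there is a unique solution mod 55·49·47 = 126665.
Solve by successive substitution. Start with x ≡ 26 (mod 55).
  Combine with x ≡ 23 (mod 49): write x = 26 + 55·t and require 26 + 55·t ≡ 23 (mod 49), i.e. 55·t ≡ 23 − 26 ≡ 46 (mod 49). Since 55^(−1) ≡ 41 (mod 49) (55 ≡ 6 (mod 49)), t ≡ 41·46 ≡ 24 (mod 49). So x ≡ 26 + 55·24 = 1346 (mod 2695).
  Combine with x ≡ 29 (mod 47): write x = 1346 + 2695·t and require 1346 + 2695·t ≡ 29 (mod 47), i.e. 2695·t ≡ 29 − 1346 ≡ 46 (mod 47). Since 2695^(−1) ≡ 3 (mod 47) (2695 ≡ 16 (mod 47)), t ≡ 3·46 ≡ 44 (mod 47). So x ≡ 1346 + 2695·44 = 119926 (mod 126665).
Unique solution in [0, 126665): x = 119926.

Final answer: x ≡ 119926 (mod 126665); the representative in [0, 126665) is 119926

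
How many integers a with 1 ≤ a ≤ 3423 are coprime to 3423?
The number of a ∈ {1, ..., 3423} with gcd(a, 3423) = 1 is by definition Euler's totient φ(3423). φ is multiplicative, with φ(p^e) = p^e − p^(e−1). Factorise 3423 = 3 · 7 · 163. Then
  φ(3423) = (3 − 1) · (7 − 1) · (163 − 1) = 2 · 6 · 162 = 1944.
So there are 1944 such integers.

Final answer: 1944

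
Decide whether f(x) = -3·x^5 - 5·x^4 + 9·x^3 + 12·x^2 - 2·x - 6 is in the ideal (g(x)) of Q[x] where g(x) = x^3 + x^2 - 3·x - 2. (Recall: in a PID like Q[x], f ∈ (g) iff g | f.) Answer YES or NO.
NO

In Q[x] the ideal (g) consists of all multiples of g, so f ∈ (g) iff g | f, i.e. iff the remainder of f on division by g is 0. Divide f by g (g is monic, so eliminate the leading term of the running remainder at each step):
  leading term -3·x^5: subtract (-3·x^2)·g(x) = -3·x^5 - 3·x^4 + 9·x^3 + 6·x^2, leaving -2·x^4 + 6·x^2 - 2·x - 6
  leading term -2·x^4: subtract (-2·x)·g(x) = -2·x^4 - 2·x^3 + 6·x^2 + 4·x, leaving 2·x^3 - 6·x - 6
  leading term 2·x^3: subtract (2)·g(x) = 2·x^3 + 2·x^2 - 6·x - 4, leaving -2·x^2 - 2
The remainder r(x) = -2·x^2 - 2 ≠ 0 (and deg r < deg g), so g ∤ f, i.e. f ∉ (g).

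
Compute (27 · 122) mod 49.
11

Reduce the factors first: 122 ≡ 24 (mod 49), so 27 · 122 ≡ 27 · 24 (mod 49). 27 · 24 = 648. Dividing by 49: 648 = 13·49 + 11. So (27 · 122) mod 49 = 11.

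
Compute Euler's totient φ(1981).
φ(1981) = 1692

φ is multiplicative, with φ(p^e) = p^e − p^(e−1). Factorise 1981 = 7 · 283. Then
  φ(1981) = (7 − 1) · (283 − 1) = 6 · 282 = 1692.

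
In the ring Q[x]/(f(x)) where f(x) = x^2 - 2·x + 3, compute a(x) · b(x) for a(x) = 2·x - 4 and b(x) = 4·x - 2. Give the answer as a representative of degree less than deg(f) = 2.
a · b ≡ -4·x - 16 (mod f(x))

First multiply in Q[x] without reducing: a · b = 8·x^2 - 20·x + 8. Now divide by f(x) = x^2 - 2·x + 3, eliminating the leading term at each step:
  leading term 8·x^2: subtract (8)·f(x) = 8·x^2 - 16·x + 24, leaving -4·x - 16
The degree is now < 2, so this is the remainder. Hence a · b ≡ -4·x - 16 in Q[x]/(f).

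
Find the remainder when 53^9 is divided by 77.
Use repeated squaring. Binary(9) = 1001. Walk through the bits of the exponent 9 left-to-right: at each bit after the leading one, square the running value, then multiply by 53 if the bit is 1 (always reducing mod 77):
  bit 1 = 1 (leading): start with 53.
  bit 2 = 0: square 53^2 = 2809 ≡ 37 (mod 77).
  bit 3 = 0: square 37^2 = 1369 ≡ 60 (mod 77).
  bit 4 = 1: square 60^2 = 3600 ≡ 58; bit is 1, so multiply 58·53 = 3074 ≡ 71 (mod 77).
Final value: 53^9 ≡ 71 (mod 77).

Final answer: 71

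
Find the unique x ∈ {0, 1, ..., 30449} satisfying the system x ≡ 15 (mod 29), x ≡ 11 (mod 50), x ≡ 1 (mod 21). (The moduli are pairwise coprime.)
The moduli 29, 50, 21 are pairwise coprime, so by the CRT there is a unique solution mod 29·50·21 = 30450.
Solve by successive substitution. Start with x ≡ 15 (mod 29).
  Combine with x ≡ 11 (mod 50): write x = 15 + 29·t and require 15 + 29·t ≡ 11 (mod 50), i.e. 29·t ≡ 11 − 15 ≡ 46 (mod 50). Since 29^(−1) ≡ 19 (mod 50), t ≡ 19·46 ≡ 24 (mod 50). So x ≡ 15 + 29·24 = 711 (mod 1450).
  Combine with x ≡ 1 (mod 21): write x = 711 + 1450·t and require 711 + 1450·t ≡ 1 (mod 21), i.e. 1450·t ≡ 1 − 711 ≡ 4 (mod 21). Since 1450^(−1) ≡ 1 (mod 21) (1450 ≡ 1 (mod 21)), t ≡ 1·4 ≡ 4 (mod 21). So x ≡ 711 + 1450·4 = 6511 (mod 30450).
Unique solution in [0, 30450): x = 6511.

Final answer: x ≡ 6511 (mod 30450); the representative in [0, 30450) is 6511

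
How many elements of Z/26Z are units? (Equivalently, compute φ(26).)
Z/26Z has φ(26) = 12 units

An element a ∈ Z/26Z is a unit iff gcd(a, 26) = 1, so the number of units is φ(26). φ is multiplicative, with φ(p^e) = p^e − p^(e−1). Factorise 26 = 2 · 13. Then
  φ(26) = (2 − 1) · (13 − 1) = 1 · 12 = 12.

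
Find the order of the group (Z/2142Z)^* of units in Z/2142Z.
(Z/2142Z)^* consists of the classes a with gcd(a, 2142) = 1, so its order is φ(2142). φ is multiplicative, with φ(p^e) = p^e − p^(e−1). Factorise 2142 = 2 · 3^2 · 7 · 17. Then
  φ(2142) = (2 − 1) · (3^2 − 3^1) · (7 − 1) · (17 − 1) = 1 · 6 · 6 · 16 = 576.
Thus |(Z/2142Z)^*| = 576.

Final answer: |(Z/2142Z)^*| = 576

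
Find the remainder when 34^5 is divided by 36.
4

Use repeated squaring. Binary(5) = 101. Walk through the bits of the exponent 5 left-to-right: at each bit after the leading one, square the running value, then multiply by 34 if the bit is 1 (always reducing mod 36):
  bit 1 = 1 (leading): start with 34.
  bit 2 = 0: square 34^2 = 1156 ≡ 4 (mod 36).
  bit 3 = 1: square 4^2 = 16; bit is 1, so multiply 16·34 = 544 ≡ 4 (mod 36).
Final value: 34^5 ≡ 4 (mod 36).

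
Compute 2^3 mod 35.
8

Use repeated squaring. Binary(3) = 11. Walk through the bits of the exponent 3 left-to-right: at each bit after the leading one, square the running value, then multiply by 2 if the bit is 1 (always reducing mod 35):
  bit 1 = 1 (leading): start with 2.
  bit 2 = 1: square 2^2 = 4; bit is 1, so multiply 4·2 = 8 (mod 35).
Final value: 2^3 ≡ 8 (mod 35).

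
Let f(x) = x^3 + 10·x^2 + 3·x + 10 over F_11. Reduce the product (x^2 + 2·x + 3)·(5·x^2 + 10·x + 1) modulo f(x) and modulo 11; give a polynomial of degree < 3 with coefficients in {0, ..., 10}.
a · b ≡ 2·x^2 + 6·x + 6 (mod f(x))

Multiply as integer polynomials: a · b = 5·x^4 + 20·x^3 + 36·x^2 + 32·x + 3. Reducing coefficients mod 11: a · b ≡ 5·x^4 + 9·x^3 + 3·x^2 + 10·x + 3. Now divide by f(x) = x^3 + 10·x^2 + 3·x + 10 in F_11[x], eliminating the leading term at each step:
  leading term 5·x^4: subtract (5·x)·f(x) = 5·x^4 + 6·x^3 + 4·x^2 + 6·x, leaving 3·x^3 + 10·x^2 + 4·x + 3 (coefficients mod 11)
  leading term 3·x^3: subtract (3)·f(x) = 3·x^3 + 8·x^2 + 9·x + 8, leaving 2·x^2 + 6·x + 6 (coefficients mod 11)
The degree is now < 3, so this is the remainder. Hence a · b ≡ 2·x^2 + 6·x + 6 in F_11[x]/(f).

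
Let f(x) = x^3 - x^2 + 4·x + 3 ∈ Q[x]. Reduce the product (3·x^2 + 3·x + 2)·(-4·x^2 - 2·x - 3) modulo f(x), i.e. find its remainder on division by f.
First multiply in Q[x] without reducing: a · b = -12·x^4 - 18·x^3 - 23·x^2 - 13·x - 6. Now divide by f(x) = x^3 - x^2 + 4·x + 3, eliminating the leading term at each step:
  leading term -12·x^4: subtract (-12·x)·f(x) = -12·x^4 + 12·x^3 - 48·x^2 - 36·x, leaving -30·x^3 + 25·x^2 + 23·x - 6
  leading term -30·x^3: subtract (-30)·f(x) = -30·x^3 + 30·x^2 - 120·x - 90, leaving -5·x^2 + 143·x + 84
The degree is now < 3, so this is the remainder. Hence a · b ≡ -5·x^2 + 143·x + 84 in Q[x]/(f).

Final answer: a · b ≡ -5·x^2 + 143·x + 84 (mod f(x))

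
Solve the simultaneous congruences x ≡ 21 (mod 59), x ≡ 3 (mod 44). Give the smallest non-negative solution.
The moduli 59, 44 are pairwise coprime, so by the CRT there is a unique solution mod 59·44 = 2596.
Solve by successive substitution. Start with x ≡ 21 (mod 59).
  Combine with x ≡ 3 (mod 44): write x = 21 + 59·t and require 21 + 59·t ≡ 3 (mod 44), i.e. 59·t ≡ 3 − 21 ≡ 26 (mod 44). Since 59^(−1) ≡ 3 (mod 44) (59 ≡ 15 (mod 44)), t ≡ 3·26 ≡ 34 (mod 44). So x ≡ 21 + 59·34 = 2027 (mod 2596).
Unique solution in [0, 2596): x = 2027.

Final answer: x ≡ 2027 (mod 2596); the representative in [0, 2596) is 2027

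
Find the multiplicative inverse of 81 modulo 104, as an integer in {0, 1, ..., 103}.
81^(−1) ≡ 9 (mod 104)

Apply the extended Euclidean algorithm to (104, 81), tracking rows (r, s, t) with s·104 + t·81 = r. Each division r_prev = q·r_cur + r_new produces the new row as (previous row) − q·(current row):
  row A: (104, 1, 0)   [1·104 + 0·81 = 104]
  row B: (81, 0, 1)   [0·104 + 1·81 = 81]
  104 = 1·81 + 23   → row C = row A − 1·row B = (23, 1, −1)   [check: 1·104 − 1·81 = 23]
  81 = 3·23 + 12   → row D = row B − 3·row C = (12, −3, 4)   [check: −3·104 + 4·81 = 12]
  23 = 1·12 + 11   → row E = row C − 1·row D = (11, 4, −5)   [check: 4·104 − 5·81 = 11]
  12 = 1·11 + 1   → row F = row D − 1·row E = (1, −7, 9)   [check: −7·104 + 9·81 = 1]
  11 = 11·1 + 0   → remainder 0, stop. gcd = 1 (last nonzero row F).
The gcd is 1, so 81 is invertible mod 104. The last nonzero row gives −7·104 + 9·81 = 1, so t = 9. So 81^(−1) ≡ 9 (mod 104). Verify: 81 · 9 = 729 ≡ 1 (mod 104). ✓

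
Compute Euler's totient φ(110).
φ(110) = 40

φ is multiplicative, with φ(p^e) = p^e − p^(e−1). Factorise 110 = 2 · 5 · 11. Then
  φ(110) = (2 − 1) · (5 − 1) · (11 − 1) = 1 · 4 · 10 = 40.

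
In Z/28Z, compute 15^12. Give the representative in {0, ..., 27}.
Use repeated squaring. Binary(12) = 1100. Walk through the bits of the exponent 12 left-to-right: at each bit after the leading one, square the running value, then multiply by 15 if the bit is 1 (always reducing mod 28):
  bit 1 = 1 (leading): start with 15.
  bit 2 = 1: square 15^2 = 225 ≡ 1; bit is 1, so multiply 1·15 = 15 (mod 28).
  bit 3 = 0: square 15^2 = 225 ≡ 1 (mod 28).
  bit 4 = 0: square 1^2 = 1 (mod 28).
Final value: 15^12 ≡ 1 (mod 28).

Final answer: 1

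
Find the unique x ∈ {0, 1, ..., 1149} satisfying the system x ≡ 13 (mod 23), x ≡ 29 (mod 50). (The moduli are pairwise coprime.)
The moduli 23, 50 are pairwise coprime, so by the CRT there is a unique solution mod 23·50 = 1150.
Solve by successive substitution. Start with x ≡ 13 (mod 23).
  Combine with x ≡ 29 (mod 50): write x = 13 + 23·t and require 13 + 23·t ≡ 29 (mod 50), i.e. 23·t ≡ 29 − 13 ≡ 16 (mod 50). Since 23^(−1) ≡ 37 (mod 50), t ≡ 37·16 ≡ 42 (mod 50). So x ≡ 13 + 23·42 = 979 (mod 1150).
Unique solution in [0, 1150): x = 979.

Final answer: x ≡ 979 (mod 1150); the representative in [0, 1150) is 979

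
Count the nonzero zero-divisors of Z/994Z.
In Z/994Z each nonzero element is either a unit (gcd with 994 is 1) or a zero-divisor (gcd > 1). The number of units is φ(994): factorise 994 = 2 · 7 · 71, so φ(994) = (2 − 1) · (7 − 1) · (71 − 1) = 1 · 6 · 70 = 420. The nonzero elements number 994 − 1 = 993. Hence the nonzero zero-divisors number 993 − 420 = 573.

Final answer: Z/994Z has 573 nonzero zero-divisors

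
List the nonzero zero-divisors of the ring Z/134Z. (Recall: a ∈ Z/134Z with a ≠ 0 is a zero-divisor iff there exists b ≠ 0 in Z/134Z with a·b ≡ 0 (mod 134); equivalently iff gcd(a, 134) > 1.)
An element a ∈ Z/134Z (with a ≠ 0) is a zero-divisor iff gcd(a, 134) > 1 (because a is a unit precisely when gcd(a, n) = 1, and in Z/nZ every nonzero, non-unit element is a zero-divisor). Scan a = 1, ..., 133 and keep those with gcd(a, 134) > 1:
  gcd(2, 134) = 2, gcd(4, 134) = 2, gcd(6, 134) = 2, gcd(8, 134) = 2, gcd(10, 134) = 2, gcd(12, 134) = 2, gcd(14, 134) = 2, gcd(16, 134) = 2, gcd(18, 134) = 2, gcd(20, 134) = 2, gcd(22, 134) = 2, gcd(24, 134) = 2, gcd(26, 134) = 2, gcd(28, 134) = 2, gcd(30, 134) = 2, gcd(32, 134) = 2, gcd(34, 134) = 2, gcd(36, 134) = 2, gcd(38, 134) = 2, gcd(40, 134) = 2, gcd(42, 134) = 2, gcd(44, 134) = 2, gcd(46, 134) = 2, gcd(48, 134) = 2, gcd(50, 134) = 2, gcd(52, 134) = 2, gcd(54, 134) = 2, gcd(56, 134) = 2, gcd(58, 134) = 2, gcd(60, 134) = 2, gcd(62, 134) = 2, gcd(64, 134) = 2, gcd(66, 134) = 2, gcd(67, 134) = 67, gcd(68, 134) = 2, gcd(70, 134) = 2, gcd(72, 134) = 2, gcd(74, 134) = 2, gcd(76, 134) = 2, gcd(78, 134) = 2, gcd(80, 134) = 2, gcd(82, 134) = 2, gcd(84, 134) = 2, gcd(86, 134) = 2, gcd(88, 134) = 2, gcd(90, 134) = 2, gcd(92, 134) = 2, gcd(94, 134) = 2, gcd(96, 134) = 2, gcd(98, 134) = 2, gcd(100, 134) = 2, gcd(102, 134) = 2, gcd(104, 134) = 2, gcd(106, 134) = 2, gcd(108, 134) = 2, gcd(110, 134) = 2, gcd(112, 134) = 2, gcd(114, 134) = 2, gcd(116, 134) = 2, gcd(118, 134) = 2, gcd(120, 134) = 2, gcd(122, 134) = 2, gcd(124, 134) = 2, gcd(126, 134) = 2, gcd(128, 134) = 2, gcd(130, 134) = 2, gcd(132, 134) = 2.
All other a ∈ {1, ..., 133} have gcd(a, 134) = 1 and are units. So the nonzero zero-divisors are exactly the 67 values of a appearing in this scan.

Final answer: nonzero zero-divisors of Z/134Z = {2, 4, 6, 8, 10, 12, 14, 16, 18, 20, 22, 24, 26, 28, 30, 32, 34, 36, 38, 40, 42, 44, 46, 48, 50, 52, 54, 56, 58, 60, 62, 64, 66, 67, 68, 70, 72, 74, 76, 78, 80, 82, 84, 86, 88, 90, 92, 94, 96, 98, 100, 102, 104, 106, 108, 110, 112, 114, 116, 118, 120, 122, 124, 126, 128, 130, 132}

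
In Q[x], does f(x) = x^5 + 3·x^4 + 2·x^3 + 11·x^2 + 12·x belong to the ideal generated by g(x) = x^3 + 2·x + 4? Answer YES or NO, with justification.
In Q[x] the ideal (g) consists of all multiples of g, so f ∈ (g) iff g | f, i.e. iff the remainder of f on division by g is 0. Divide f by g (g is monic, so eliminate the leading term of the running remainder at each step):
  leading term x^5: subtract (x^2)·g(x) = x^5 + 2·x^3 + 4·x^2, leaving 3·x^4 + 7·x^2 + 12·x
  leading term 3·x^4: subtract (3·x)·g(x) = 3·x^4 + 6·x^2 + 12·x, leaving x^2
The remainder r(x) = x^2 ≠ 0 (and deg r < deg g), so g ∤ f, i.e. f ∉ (g).

Final answer: NO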